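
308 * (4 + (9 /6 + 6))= 3542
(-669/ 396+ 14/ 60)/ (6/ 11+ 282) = -961/ 186480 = -0.01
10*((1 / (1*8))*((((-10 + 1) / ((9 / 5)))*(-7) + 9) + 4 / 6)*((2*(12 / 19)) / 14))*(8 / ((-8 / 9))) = -6030 / 133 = -45.34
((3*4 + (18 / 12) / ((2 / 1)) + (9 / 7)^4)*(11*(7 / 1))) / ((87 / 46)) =12539945 / 19894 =630.34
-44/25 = -1.76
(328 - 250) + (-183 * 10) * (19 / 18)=-5561 / 3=-1853.67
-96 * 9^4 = -629856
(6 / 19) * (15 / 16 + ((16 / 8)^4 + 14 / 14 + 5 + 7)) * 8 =1437 / 19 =75.63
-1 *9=-9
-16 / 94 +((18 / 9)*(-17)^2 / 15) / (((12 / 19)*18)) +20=1767917 / 76140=23.22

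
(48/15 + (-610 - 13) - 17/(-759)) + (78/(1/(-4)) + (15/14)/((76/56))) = -930.99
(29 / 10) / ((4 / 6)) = 87 / 20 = 4.35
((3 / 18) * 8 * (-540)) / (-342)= 40 / 19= 2.11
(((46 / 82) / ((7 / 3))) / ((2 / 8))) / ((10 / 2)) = 0.19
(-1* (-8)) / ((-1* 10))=-4 / 5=-0.80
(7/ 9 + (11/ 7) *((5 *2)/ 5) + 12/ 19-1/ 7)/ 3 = 754/ 513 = 1.47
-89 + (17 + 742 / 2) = 299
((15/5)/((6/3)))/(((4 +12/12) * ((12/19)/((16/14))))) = 19/35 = 0.54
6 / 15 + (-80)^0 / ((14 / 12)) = 44 / 35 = 1.26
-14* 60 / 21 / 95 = -0.42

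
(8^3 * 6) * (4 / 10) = 6144 / 5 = 1228.80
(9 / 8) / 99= 1 / 88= 0.01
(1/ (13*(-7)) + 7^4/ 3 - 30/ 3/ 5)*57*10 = 41408980/ 91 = 455043.74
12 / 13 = 0.92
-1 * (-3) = 3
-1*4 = -4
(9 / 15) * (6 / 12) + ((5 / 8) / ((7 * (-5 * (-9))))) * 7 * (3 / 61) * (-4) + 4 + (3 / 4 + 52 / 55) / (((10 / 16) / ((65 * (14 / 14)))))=1817986 / 10065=180.62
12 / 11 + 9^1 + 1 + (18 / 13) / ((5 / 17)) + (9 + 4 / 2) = 19161 / 715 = 26.80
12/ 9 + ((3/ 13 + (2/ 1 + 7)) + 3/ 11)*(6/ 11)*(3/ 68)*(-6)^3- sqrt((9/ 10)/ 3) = -3855880/ 80223- sqrt(30)/ 10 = -48.61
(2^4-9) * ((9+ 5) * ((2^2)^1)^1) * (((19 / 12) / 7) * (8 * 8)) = 17024 / 3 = 5674.67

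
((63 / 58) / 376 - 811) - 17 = -828.00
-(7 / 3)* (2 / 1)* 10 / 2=-70 / 3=-23.33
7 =7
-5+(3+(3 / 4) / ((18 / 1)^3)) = -15551 / 7776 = -2.00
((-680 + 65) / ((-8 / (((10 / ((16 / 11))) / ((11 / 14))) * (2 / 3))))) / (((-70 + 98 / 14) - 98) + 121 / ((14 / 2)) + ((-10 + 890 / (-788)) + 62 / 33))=-326512725 / 111375608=-2.93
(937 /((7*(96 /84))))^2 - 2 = 877841 /64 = 13716.27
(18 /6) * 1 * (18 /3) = 18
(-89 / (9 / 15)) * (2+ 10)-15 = -1795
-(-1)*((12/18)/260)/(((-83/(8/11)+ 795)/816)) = 1088/354055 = 0.00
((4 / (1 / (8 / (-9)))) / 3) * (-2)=64 / 27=2.37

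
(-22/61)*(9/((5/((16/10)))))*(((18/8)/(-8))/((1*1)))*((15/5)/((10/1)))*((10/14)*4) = 2673/10675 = 0.25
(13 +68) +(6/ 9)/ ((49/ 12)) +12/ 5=20473/ 245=83.56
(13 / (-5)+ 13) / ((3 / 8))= 416 / 15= 27.73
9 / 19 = 0.47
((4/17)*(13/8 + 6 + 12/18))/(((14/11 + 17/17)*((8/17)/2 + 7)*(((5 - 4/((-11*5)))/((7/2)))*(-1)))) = -168553/2059020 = -0.08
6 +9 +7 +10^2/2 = 72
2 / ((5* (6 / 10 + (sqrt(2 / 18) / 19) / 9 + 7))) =1026 / 19499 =0.05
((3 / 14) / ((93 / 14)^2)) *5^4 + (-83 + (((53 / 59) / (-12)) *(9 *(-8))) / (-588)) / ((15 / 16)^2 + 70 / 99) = -16517739842834 / 335015396835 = -49.30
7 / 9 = 0.78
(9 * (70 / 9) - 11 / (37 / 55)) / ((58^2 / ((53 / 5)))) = 21041 / 124468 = 0.17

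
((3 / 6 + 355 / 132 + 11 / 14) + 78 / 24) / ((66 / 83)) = 138527 / 15246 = 9.09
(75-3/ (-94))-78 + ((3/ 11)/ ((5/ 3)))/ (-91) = -1397241/ 470470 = -2.97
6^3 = 216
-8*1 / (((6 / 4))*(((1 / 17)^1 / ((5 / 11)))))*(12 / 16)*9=-3060 / 11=-278.18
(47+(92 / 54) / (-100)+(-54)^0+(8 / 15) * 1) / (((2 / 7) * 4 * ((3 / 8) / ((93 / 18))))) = 14212849 / 24300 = 584.89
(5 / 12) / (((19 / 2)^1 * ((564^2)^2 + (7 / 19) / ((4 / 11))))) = 10 / 23070194869479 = 0.00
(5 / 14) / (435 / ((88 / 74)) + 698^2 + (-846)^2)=22 / 74122405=0.00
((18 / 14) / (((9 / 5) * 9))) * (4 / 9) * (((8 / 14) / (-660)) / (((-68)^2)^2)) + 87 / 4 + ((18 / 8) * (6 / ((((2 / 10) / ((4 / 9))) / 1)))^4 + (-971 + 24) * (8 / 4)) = 48475312108522991 / 700117121088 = 69238.86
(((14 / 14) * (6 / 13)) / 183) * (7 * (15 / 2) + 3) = 111 / 793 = 0.14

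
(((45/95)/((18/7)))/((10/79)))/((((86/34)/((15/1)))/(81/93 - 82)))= -70930545/101308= -700.15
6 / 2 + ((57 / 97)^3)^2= 2533212462036 / 832972004929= 3.04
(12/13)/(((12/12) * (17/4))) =48/221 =0.22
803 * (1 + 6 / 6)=1606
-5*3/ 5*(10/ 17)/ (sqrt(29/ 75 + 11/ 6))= -50*sqrt(222)/ 629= -1.18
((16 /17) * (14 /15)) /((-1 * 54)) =-112 /6885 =-0.02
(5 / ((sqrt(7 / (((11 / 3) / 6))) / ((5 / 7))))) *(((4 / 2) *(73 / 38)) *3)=1825 *sqrt(154) / 1862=12.16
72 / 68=18 / 17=1.06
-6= -6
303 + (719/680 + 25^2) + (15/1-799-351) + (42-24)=-127801/680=-187.94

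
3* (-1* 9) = -27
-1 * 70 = -70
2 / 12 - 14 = -83 / 6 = -13.83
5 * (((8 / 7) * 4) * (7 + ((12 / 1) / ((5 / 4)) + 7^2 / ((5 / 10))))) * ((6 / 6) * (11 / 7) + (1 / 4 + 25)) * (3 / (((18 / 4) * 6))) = 1147528 / 147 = 7806.31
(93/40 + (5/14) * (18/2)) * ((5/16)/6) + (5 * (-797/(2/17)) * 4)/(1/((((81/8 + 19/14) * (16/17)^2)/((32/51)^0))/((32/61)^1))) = -11432494653/4352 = -2626951.90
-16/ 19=-0.84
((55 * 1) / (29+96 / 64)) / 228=55 / 6954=0.01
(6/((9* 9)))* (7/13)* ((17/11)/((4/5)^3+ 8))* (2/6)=2125/880308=0.00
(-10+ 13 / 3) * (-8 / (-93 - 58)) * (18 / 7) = -816 / 1057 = -0.77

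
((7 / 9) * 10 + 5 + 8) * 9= 187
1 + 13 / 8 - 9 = -51 / 8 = -6.38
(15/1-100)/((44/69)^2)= -404685/1936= -209.03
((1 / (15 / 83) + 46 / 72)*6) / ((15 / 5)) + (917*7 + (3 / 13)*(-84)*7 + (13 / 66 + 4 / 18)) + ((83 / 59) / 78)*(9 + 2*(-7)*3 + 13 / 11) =796726682 / 126555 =6295.50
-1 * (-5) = 5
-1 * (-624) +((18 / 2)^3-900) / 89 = 55365 / 89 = 622.08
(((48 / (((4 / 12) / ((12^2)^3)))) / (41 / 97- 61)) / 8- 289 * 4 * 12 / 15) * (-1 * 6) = 39142216416 / 7345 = 5329096.86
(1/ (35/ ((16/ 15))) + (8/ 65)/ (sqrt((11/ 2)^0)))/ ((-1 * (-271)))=1048/ 1849575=0.00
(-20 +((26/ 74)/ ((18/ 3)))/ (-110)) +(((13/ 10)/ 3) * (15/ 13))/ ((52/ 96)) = -6056329/ 317460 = -19.08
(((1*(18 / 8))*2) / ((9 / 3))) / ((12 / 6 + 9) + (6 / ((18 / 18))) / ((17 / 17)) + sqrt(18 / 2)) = 3 / 40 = 0.08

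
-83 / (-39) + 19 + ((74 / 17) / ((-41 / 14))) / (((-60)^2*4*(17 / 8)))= 1464533033 / 69316650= 21.13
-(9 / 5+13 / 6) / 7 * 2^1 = -17 / 15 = -1.13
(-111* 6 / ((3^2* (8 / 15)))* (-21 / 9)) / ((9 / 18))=1295 / 2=647.50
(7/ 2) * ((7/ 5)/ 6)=49/ 60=0.82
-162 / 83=-1.95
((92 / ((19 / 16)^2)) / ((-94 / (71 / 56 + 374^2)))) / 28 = -2882590736 / 831383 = -3467.22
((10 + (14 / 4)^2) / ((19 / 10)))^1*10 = 2225 / 19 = 117.11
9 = 9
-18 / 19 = -0.95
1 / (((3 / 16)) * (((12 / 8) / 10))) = 320 / 9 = 35.56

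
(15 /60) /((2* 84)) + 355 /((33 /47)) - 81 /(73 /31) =84757537 /179872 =471.21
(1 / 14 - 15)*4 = -418 / 7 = -59.71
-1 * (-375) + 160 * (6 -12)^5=-1243785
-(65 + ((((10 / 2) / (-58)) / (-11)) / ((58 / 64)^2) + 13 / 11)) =-17757752 / 268279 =-66.19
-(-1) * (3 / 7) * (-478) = -1434 / 7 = -204.86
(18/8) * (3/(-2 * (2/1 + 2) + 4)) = -1.69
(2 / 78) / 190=1 / 7410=0.00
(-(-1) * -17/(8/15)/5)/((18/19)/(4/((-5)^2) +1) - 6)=551/448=1.23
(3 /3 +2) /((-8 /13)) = -39 /8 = -4.88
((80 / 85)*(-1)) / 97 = -16 / 1649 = -0.01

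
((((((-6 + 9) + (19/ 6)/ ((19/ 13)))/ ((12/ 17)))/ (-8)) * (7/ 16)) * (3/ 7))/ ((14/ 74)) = -19499/ 21504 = -0.91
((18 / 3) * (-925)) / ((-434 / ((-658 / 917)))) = -260850 / 28427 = -9.18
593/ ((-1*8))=-593/ 8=-74.12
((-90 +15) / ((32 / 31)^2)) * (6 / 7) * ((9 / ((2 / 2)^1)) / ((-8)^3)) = 1.06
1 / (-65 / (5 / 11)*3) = -1 / 429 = -0.00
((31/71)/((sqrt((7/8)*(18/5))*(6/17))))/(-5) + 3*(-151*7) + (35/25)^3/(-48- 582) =-35673799/11250- 527*sqrt(35)/22365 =-3171.14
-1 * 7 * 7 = -49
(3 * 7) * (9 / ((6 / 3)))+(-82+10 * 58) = 1185 / 2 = 592.50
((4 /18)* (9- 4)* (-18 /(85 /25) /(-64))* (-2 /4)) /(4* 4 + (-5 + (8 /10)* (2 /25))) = -0.00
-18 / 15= -6 / 5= -1.20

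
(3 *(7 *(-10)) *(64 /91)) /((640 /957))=-2871 /13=-220.85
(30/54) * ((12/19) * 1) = 20/57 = 0.35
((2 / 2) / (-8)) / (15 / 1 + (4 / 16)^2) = -2 / 241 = -0.01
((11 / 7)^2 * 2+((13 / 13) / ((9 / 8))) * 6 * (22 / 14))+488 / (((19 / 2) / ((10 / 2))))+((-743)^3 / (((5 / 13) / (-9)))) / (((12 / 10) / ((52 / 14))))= 82975007483813 / 2793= 29708201748.59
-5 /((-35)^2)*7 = -0.03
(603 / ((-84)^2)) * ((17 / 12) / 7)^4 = 5595907 / 39033114624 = 0.00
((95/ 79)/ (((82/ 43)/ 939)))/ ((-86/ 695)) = -61997475/ 12956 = -4785.23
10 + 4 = 14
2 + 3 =5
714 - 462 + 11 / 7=1775 / 7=253.57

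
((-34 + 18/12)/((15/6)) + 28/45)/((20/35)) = -3899/180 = -21.66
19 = 19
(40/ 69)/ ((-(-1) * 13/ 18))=240/ 299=0.80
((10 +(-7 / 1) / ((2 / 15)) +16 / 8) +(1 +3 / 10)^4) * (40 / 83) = -376439 / 20750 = -18.14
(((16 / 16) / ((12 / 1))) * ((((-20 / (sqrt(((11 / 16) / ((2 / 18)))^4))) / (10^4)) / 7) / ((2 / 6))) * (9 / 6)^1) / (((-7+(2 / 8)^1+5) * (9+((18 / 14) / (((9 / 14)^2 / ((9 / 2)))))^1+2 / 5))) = 32 / 468242775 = 0.00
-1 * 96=-96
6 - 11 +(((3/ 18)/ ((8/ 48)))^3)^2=-4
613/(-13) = -613/13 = -47.15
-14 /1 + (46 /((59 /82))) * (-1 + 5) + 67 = 18215 /59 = 308.73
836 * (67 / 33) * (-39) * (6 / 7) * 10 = -3971760 / 7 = -567394.29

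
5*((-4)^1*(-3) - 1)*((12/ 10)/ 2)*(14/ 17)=462/ 17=27.18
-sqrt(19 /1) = -sqrt(19) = -4.36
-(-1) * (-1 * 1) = -1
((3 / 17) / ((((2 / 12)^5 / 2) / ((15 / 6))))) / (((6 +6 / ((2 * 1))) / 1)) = 12960 / 17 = 762.35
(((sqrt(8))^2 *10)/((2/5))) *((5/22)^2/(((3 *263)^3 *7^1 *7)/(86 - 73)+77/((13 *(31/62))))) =3250/582428285747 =0.00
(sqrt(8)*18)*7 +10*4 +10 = 50 +252*sqrt(2) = 406.38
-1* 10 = -10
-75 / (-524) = 75 / 524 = 0.14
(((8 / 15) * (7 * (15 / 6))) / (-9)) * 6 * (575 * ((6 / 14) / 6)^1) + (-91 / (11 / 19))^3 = -46521752701 / 11979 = -3883609.04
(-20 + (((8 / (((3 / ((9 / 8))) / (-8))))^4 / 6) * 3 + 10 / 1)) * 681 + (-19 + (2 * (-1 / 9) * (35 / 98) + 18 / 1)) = 112962916.92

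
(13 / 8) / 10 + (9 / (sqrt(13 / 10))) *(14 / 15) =13 / 80 + 42 *sqrt(130) / 65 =7.53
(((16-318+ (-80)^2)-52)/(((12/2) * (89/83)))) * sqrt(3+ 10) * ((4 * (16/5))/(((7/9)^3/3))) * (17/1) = 199008975168 * sqrt(13)/152635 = 4700999.54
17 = 17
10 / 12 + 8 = 53 / 6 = 8.83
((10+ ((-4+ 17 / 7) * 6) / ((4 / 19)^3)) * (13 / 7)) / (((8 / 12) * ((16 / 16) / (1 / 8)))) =-348.38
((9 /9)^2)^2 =1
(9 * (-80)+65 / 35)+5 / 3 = -15046 / 21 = -716.48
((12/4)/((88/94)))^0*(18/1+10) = 28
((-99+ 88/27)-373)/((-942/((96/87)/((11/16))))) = 3239936/4056723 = 0.80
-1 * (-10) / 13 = 10 / 13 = 0.77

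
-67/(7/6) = -402/7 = -57.43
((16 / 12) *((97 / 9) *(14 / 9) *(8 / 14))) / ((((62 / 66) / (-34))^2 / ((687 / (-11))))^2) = 85500409572.60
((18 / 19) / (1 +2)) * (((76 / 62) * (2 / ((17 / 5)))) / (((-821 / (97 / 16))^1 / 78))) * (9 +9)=-1021410 / 432667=-2.36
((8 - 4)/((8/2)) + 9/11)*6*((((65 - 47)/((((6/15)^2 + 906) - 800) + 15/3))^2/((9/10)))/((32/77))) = 843750/1103263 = 0.76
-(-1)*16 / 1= 16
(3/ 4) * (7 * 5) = 105/ 4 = 26.25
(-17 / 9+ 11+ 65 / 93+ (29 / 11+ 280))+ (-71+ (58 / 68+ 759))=102394661 / 104346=981.30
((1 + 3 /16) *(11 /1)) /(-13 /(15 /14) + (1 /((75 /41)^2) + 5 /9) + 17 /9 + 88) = 1175625 /7074896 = 0.17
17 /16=1.06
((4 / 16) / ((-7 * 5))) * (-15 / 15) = 1 / 140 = 0.01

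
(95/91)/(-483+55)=-95/38948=-0.00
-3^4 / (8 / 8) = -81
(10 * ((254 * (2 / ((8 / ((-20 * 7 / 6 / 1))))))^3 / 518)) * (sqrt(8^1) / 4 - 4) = 250926917500 / 999 - 62731729375 * sqrt(2) / 1998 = 206775661.93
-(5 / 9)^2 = -25 / 81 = -0.31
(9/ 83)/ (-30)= -3/ 830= -0.00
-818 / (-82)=409 / 41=9.98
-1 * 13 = -13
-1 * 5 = -5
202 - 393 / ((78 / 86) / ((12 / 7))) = -49214 / 91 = -540.81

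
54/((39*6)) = 3/13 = 0.23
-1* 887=-887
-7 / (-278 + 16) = 7 / 262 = 0.03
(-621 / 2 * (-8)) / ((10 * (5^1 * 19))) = 1242 / 475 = 2.61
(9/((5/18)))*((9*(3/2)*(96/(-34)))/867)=-34992/24565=-1.42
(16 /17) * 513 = 8208 /17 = 482.82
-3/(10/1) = -3/10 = -0.30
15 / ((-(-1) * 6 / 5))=12.50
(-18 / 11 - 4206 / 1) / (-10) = 23142 / 55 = 420.76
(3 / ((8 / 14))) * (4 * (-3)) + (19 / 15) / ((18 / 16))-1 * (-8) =-7273 / 135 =-53.87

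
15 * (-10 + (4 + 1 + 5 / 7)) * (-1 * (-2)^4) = 7200 / 7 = 1028.57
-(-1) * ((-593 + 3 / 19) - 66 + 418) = -4576 / 19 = -240.84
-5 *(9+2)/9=-55/9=-6.11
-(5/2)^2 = -25/4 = -6.25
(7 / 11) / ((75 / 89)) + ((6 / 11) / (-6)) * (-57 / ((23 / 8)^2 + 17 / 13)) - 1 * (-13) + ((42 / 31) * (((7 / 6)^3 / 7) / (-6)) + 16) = 3285917609 / 108642600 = 30.25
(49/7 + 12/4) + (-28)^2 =794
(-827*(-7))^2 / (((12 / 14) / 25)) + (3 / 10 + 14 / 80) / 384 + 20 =15013609715219 / 15360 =977448549.17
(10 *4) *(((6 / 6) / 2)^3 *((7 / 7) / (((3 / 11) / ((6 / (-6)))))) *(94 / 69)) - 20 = -9310 / 207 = -44.98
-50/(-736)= 25/368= 0.07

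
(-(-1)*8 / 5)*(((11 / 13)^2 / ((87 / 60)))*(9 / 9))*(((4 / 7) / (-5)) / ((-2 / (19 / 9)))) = 147136 / 1543815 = 0.10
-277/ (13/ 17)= -4709/ 13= -362.23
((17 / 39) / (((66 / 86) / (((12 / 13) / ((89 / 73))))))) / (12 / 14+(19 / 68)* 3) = 101603152 / 400556871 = 0.25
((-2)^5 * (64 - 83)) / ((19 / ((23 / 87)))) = 736 / 87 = 8.46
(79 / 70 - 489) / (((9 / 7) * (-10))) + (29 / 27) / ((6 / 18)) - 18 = 20851 / 900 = 23.17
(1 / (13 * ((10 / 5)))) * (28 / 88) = 7 / 572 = 0.01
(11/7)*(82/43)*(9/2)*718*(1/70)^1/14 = 1457181/147490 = 9.88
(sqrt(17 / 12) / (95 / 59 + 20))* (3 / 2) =59* sqrt(51) / 5100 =0.08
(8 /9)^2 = 64 /81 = 0.79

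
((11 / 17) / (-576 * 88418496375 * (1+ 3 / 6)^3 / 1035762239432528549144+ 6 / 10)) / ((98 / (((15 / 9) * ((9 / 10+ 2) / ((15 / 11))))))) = 9271657393287608874863 / 237707368203539767506048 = 0.04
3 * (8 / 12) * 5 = 10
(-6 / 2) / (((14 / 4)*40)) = -3 / 140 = -0.02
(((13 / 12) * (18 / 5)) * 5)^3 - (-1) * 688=64823 / 8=8102.88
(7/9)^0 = 1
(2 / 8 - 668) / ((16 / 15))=-40065 / 64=-626.02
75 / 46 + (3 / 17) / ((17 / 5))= 22365 / 13294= 1.68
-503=-503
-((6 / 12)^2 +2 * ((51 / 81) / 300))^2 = -4239481 / 65610000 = -0.06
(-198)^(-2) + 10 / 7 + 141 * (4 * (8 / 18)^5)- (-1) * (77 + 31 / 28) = 2978075659 / 33343002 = 89.32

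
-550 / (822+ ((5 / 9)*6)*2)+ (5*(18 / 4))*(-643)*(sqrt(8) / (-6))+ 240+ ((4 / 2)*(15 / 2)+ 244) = 56312 / 113+ 9645*sqrt(2) / 2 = 7318.38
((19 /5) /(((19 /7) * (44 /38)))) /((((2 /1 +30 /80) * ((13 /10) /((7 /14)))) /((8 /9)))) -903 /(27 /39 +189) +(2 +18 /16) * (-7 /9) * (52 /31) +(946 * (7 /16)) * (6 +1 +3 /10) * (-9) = -11893884154943 /437271120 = -27200.25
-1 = -1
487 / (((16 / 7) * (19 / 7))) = 23863 / 304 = 78.50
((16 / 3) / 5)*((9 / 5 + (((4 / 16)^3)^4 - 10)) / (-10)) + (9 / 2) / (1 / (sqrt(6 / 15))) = 229288617 / 262144000 + 9*sqrt(10) / 10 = 3.72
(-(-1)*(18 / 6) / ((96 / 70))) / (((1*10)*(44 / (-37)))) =-259 / 1408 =-0.18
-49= -49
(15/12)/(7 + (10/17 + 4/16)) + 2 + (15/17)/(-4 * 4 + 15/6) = 170773/81549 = 2.09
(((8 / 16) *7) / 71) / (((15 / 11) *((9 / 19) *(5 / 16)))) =11704 / 47925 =0.24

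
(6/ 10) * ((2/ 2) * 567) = 1701/ 5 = 340.20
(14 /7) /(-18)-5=-46 /9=-5.11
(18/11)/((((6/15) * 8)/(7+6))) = 585/88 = 6.65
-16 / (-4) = 4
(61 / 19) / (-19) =-61 / 361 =-0.17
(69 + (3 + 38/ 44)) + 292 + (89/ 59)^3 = 1664086551/ 4518338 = 368.30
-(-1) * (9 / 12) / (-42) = -1 / 56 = -0.02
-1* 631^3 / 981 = -251239591 / 981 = -256105.60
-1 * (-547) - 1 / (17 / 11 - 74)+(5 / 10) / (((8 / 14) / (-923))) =-1661657 / 6376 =-260.61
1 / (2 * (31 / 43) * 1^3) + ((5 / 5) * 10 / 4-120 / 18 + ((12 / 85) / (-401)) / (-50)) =-275235817 / 79247625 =-3.47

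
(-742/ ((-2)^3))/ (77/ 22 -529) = -371/ 2102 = -0.18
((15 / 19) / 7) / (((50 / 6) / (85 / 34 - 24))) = -387 / 1330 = -0.29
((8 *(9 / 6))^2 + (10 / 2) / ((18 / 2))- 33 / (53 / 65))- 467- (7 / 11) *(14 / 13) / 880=-10892167493 / 30012840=-362.92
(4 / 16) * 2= 1 / 2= 0.50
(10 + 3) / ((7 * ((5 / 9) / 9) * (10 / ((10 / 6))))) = 351 / 70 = 5.01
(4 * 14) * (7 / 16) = 49 / 2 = 24.50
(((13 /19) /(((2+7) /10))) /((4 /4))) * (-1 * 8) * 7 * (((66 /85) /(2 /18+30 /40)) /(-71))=0.54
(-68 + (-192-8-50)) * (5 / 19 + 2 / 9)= -8798 / 57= -154.35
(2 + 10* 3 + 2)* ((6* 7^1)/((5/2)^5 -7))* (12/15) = 60928/4835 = 12.60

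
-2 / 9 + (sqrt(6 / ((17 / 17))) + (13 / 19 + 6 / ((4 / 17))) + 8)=sqrt(6) + 11615 / 342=36.41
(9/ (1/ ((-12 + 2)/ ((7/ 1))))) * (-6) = 540/ 7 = 77.14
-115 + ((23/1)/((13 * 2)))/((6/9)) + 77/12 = -107.26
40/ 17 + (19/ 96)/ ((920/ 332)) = 910009/ 375360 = 2.42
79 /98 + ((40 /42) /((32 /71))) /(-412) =388091 /484512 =0.80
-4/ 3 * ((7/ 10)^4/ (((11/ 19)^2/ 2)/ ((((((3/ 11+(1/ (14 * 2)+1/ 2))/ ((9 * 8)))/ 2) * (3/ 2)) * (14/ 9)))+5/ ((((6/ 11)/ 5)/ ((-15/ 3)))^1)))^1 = 71941163/ 48623946250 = 0.00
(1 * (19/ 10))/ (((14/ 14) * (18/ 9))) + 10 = 219/ 20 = 10.95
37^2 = 1369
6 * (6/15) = 12/5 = 2.40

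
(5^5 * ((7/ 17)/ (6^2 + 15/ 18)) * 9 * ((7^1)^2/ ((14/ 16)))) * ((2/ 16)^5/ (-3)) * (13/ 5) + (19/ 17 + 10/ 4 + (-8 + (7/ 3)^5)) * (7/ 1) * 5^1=326038566805/ 143824896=2266.91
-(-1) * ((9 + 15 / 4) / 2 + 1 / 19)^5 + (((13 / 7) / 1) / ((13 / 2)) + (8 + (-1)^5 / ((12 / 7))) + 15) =18732246153278053 / 1703873052672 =10993.92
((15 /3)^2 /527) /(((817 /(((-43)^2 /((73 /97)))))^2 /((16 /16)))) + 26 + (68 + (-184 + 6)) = -84726475067 /1013826263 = -83.57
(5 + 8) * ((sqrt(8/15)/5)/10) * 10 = 26 * sqrt(30)/75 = 1.90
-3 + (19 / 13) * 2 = -1 / 13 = -0.08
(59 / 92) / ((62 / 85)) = 5015 / 5704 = 0.88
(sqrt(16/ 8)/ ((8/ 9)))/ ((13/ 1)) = 0.12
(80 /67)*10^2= 8000 /67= 119.40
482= 482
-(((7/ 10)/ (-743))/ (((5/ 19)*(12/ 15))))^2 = -17689/ 883278400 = -0.00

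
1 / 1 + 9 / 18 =3 / 2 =1.50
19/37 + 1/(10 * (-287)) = 54493/106190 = 0.51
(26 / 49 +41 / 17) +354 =297333 / 833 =356.94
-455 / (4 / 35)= -15925 / 4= -3981.25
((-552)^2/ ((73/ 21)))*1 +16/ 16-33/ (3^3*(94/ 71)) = 5413376009/ 61758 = 87654.65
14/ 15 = 0.93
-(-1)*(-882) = -882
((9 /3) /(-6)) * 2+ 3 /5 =-2 /5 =-0.40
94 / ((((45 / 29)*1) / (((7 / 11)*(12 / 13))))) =76328 / 2145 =35.58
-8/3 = -2.67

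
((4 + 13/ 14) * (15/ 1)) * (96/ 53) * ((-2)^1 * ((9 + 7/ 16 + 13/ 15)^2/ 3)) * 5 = -140661767/ 2968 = -47392.78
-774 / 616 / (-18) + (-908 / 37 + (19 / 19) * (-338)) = -8261433 / 22792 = -362.47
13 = 13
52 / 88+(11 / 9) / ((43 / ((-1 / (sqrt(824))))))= 13 / 22 -11 * sqrt(206) / 159444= 0.59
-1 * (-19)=19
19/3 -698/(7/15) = -31277/21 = -1489.38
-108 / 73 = -1.48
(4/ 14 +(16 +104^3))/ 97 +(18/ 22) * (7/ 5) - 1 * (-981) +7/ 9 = 12579.63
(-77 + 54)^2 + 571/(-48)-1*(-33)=26405/48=550.10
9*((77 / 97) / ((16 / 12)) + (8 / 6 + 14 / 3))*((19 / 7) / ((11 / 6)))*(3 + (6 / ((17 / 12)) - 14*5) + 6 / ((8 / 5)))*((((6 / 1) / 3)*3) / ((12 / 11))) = -28524.51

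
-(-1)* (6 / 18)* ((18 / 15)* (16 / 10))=16 / 25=0.64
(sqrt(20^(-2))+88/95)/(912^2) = 371/316062720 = 0.00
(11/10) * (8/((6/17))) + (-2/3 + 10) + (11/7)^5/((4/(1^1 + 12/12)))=19693361/504210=39.06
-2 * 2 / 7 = -4 / 7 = -0.57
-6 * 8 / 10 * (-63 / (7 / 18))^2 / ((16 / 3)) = -118098 / 5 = -23619.60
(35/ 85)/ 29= 0.01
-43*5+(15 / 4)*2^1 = -415 / 2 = -207.50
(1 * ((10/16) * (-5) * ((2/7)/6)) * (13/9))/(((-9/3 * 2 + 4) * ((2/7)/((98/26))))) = 1225/864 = 1.42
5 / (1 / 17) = 85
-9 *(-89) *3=2403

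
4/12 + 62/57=27/19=1.42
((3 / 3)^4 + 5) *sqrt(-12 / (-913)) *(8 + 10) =216 *sqrt(2739) / 913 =12.38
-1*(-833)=833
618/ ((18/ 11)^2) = 12463/ 54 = 230.80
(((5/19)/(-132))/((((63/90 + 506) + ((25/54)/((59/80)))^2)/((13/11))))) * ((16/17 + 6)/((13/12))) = -14972129100/502930498038089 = -0.00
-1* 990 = -990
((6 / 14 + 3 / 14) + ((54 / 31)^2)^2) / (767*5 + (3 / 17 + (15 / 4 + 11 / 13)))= 6254519674 / 2438148080697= 0.00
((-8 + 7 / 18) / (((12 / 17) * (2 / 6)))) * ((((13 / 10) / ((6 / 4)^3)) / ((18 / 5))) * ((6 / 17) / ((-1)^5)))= 1781 / 1458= 1.22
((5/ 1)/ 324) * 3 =5/ 108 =0.05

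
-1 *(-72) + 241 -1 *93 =220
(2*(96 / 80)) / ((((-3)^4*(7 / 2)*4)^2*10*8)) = 1 / 42865200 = 0.00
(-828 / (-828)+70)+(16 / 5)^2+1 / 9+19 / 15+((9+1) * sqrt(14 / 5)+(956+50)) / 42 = sqrt(70) / 21+167848 / 1575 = 106.97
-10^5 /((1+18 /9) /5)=-500000 /3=-166666.67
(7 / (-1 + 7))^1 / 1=1.17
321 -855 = -534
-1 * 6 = -6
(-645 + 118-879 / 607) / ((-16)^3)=1253 / 9712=0.13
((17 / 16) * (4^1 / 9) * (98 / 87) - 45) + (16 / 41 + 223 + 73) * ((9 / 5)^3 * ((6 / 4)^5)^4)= 3023213364181997033 / 525975552000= 5747821.08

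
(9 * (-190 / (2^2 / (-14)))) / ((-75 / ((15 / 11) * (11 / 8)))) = -1197 / 8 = -149.62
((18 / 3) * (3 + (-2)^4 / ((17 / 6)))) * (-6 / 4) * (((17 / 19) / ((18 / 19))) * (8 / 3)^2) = -522.67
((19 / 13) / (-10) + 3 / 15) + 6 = 787 / 130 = 6.05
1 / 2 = 0.50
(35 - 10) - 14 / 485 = 12111 / 485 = 24.97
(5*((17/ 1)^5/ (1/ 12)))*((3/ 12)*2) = 42595710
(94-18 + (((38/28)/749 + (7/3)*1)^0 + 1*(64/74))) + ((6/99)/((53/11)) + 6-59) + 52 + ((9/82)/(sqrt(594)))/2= sqrt(66)/3608 + 452270/5883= 76.88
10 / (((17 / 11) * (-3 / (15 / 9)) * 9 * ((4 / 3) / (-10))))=1375 / 459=3.00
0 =0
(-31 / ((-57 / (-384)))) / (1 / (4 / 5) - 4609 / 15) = 238080 / 348859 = 0.68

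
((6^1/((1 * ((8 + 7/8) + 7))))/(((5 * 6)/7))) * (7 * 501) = 196392/635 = 309.28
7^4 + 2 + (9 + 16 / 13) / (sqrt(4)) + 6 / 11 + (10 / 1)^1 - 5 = 690307 / 286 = 2413.66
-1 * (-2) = 2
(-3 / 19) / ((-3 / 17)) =17 / 19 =0.89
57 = 57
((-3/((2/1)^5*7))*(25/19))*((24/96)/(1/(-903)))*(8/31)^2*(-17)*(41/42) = -2247825/511252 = -4.40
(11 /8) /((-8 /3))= -33 /64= -0.52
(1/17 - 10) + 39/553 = -92794/9401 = -9.87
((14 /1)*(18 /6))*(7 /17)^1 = 294 /17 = 17.29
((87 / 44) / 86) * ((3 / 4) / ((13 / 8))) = 261 / 24596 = 0.01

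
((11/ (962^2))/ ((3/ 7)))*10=385/ 1388166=0.00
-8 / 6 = -4 / 3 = -1.33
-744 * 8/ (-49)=5952/ 49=121.47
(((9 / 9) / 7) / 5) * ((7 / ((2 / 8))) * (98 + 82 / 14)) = 2908 / 35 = 83.09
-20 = -20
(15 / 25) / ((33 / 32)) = 32 / 55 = 0.58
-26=-26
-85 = -85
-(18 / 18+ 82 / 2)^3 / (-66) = 12348 / 11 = 1122.55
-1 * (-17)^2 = -289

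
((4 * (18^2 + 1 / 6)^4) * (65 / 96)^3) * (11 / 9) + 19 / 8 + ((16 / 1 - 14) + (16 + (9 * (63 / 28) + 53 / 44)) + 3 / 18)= 475558407407764031513 / 28378791936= 16757528244.34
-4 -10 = -14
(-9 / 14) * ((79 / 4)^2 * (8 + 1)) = -505521 / 224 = -2256.79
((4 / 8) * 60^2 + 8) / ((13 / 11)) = 19888 / 13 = 1529.85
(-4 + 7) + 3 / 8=27 / 8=3.38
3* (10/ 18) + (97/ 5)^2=28352/ 75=378.03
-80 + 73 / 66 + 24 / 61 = -316043 / 4026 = -78.50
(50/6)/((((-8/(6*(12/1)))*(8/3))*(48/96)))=-225/4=-56.25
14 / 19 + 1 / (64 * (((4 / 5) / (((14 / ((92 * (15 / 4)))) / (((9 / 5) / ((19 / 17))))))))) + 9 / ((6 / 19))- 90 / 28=4676923901 / 179722368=26.02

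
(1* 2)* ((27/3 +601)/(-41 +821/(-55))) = -16775/769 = -21.81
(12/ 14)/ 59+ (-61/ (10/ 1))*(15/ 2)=-45.74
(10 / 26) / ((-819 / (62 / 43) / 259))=-11470 / 65403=-0.18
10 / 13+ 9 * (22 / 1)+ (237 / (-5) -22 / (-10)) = 9982 / 65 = 153.57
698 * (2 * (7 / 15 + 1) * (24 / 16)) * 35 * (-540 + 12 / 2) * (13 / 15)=-248736488 / 5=-49747297.60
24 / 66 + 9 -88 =-865 / 11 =-78.64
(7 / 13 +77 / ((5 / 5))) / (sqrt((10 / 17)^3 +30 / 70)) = 17136 * sqrt(2586941) / 282607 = 97.53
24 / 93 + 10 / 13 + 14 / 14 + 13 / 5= 9324 / 2015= 4.63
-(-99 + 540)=-441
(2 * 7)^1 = 14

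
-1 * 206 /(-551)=206 /551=0.37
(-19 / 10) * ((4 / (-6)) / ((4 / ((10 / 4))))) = 19 / 24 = 0.79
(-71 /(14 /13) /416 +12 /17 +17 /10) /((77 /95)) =1626039 /586432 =2.77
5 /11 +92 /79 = 1407 /869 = 1.62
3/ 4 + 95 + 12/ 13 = 5027/ 52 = 96.67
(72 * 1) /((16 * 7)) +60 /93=559 /434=1.29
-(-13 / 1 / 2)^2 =-169 / 4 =-42.25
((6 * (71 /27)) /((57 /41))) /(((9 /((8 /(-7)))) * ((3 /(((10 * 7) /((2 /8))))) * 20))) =-93152 /13851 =-6.73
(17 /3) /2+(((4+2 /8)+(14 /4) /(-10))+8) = 221 /15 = 14.73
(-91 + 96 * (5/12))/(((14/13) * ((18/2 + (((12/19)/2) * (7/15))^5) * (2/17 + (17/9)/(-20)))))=-603781265531250/2662422202531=-226.78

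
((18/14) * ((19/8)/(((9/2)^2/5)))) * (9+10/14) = 3230/441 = 7.32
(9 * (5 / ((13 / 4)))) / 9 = 20 / 13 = 1.54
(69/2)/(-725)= -69/1450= -0.05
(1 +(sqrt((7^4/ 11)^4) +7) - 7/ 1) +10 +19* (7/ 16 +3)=92384557/ 1936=47719.30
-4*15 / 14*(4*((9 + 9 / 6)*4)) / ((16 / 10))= -450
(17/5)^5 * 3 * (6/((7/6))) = 153344556/21875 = 7010.04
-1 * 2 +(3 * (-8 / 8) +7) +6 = 8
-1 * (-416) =416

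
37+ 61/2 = 135/2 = 67.50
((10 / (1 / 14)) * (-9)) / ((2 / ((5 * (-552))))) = 1738800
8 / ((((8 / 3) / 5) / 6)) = 90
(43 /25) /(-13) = -43 /325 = -0.13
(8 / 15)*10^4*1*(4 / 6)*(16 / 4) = 128000 / 9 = 14222.22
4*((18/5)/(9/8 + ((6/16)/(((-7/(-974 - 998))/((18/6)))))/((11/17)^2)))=54208/2853775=0.02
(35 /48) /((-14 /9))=-15 /32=-0.47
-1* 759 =-759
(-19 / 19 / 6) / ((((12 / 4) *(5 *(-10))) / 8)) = 2 / 225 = 0.01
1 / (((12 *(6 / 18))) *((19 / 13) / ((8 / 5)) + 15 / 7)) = 182 / 2225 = 0.08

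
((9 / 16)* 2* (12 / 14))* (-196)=-189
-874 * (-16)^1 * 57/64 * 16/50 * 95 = 1893084/5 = 378616.80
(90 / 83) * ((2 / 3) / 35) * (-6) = -0.12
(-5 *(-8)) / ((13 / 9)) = 360 / 13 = 27.69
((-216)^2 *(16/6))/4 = 31104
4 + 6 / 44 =91 / 22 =4.14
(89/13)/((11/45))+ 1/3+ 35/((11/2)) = 14888/429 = 34.70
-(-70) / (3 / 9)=210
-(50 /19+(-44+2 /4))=1553 /38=40.87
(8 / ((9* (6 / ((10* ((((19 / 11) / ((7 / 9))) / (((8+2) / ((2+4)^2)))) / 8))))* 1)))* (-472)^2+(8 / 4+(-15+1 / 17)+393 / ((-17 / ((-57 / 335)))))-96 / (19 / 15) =2747416558043 / 8331785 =329751.25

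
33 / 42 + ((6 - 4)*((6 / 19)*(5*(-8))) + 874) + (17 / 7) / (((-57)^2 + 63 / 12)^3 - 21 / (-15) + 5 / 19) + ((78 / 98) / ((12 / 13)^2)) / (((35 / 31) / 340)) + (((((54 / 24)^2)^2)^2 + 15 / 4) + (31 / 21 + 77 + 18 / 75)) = 4184032164622830829462331659 / 2237298750812613671321600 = 1870.13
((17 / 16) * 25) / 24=425 / 384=1.11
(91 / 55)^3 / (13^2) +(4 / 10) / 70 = 37868 / 1164625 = 0.03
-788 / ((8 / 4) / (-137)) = 53978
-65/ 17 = -3.82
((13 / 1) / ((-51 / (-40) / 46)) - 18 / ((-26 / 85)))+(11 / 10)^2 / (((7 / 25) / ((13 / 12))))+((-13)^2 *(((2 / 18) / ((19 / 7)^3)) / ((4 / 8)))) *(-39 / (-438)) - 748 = -24013263257863 / 111541496976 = -215.29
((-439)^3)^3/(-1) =605592770801153705930359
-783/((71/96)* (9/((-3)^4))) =-676512/71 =-9528.34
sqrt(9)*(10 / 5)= 6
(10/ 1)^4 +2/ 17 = 10000.12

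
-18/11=-1.64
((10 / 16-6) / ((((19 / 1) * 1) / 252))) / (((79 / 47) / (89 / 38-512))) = 2465864541 / 114076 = 21615.98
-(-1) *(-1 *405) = -405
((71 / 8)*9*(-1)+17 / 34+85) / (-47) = -45 / 376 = -0.12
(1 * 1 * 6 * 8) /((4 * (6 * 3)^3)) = 1 /486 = 0.00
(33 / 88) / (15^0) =3 / 8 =0.38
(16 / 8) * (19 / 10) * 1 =19 / 5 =3.80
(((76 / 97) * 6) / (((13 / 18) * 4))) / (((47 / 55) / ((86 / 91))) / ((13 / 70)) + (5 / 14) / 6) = 81530064 / 246925237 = 0.33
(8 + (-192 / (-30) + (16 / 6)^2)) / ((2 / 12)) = 1936 / 15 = 129.07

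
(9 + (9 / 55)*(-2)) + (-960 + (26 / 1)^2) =-15143 / 55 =-275.33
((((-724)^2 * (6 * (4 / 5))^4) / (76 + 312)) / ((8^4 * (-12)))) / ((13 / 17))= -15037299 / 788125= -19.08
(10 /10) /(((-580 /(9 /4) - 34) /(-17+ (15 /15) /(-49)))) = 3753 /64337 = 0.06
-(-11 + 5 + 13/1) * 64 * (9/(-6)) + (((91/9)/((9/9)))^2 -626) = 12007/81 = 148.23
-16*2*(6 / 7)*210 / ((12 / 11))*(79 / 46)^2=-8238120 / 529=-15573.01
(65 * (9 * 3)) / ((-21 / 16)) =-9360 / 7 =-1337.14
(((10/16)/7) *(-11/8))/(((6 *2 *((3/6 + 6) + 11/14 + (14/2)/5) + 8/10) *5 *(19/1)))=-0.00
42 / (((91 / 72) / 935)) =403920 / 13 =31070.77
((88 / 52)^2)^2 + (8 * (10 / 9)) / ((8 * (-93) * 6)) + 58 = 4747640929 / 71716671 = 66.20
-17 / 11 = -1.55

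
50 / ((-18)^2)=25 / 162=0.15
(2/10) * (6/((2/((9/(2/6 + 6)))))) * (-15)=-243/19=-12.79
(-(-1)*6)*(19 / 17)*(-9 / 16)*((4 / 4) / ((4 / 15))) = -7695 / 544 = -14.15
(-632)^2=399424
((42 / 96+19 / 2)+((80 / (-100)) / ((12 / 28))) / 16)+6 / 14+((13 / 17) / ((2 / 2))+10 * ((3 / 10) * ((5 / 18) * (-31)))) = -141079 / 9520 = -14.82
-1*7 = -7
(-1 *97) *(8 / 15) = -776 / 15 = -51.73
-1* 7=-7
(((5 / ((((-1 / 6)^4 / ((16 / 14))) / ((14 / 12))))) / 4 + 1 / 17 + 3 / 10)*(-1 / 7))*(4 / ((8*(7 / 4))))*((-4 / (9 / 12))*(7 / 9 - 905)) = -425239.61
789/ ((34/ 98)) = 38661/ 17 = 2274.18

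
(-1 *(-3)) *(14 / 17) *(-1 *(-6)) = 252 / 17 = 14.82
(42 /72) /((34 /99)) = 231 /136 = 1.70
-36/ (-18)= 2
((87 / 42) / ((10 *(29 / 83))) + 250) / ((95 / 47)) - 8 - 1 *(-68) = 2446901 / 13300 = 183.98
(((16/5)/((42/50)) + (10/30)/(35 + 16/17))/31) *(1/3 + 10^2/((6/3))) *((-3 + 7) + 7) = 27129113/397761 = 68.20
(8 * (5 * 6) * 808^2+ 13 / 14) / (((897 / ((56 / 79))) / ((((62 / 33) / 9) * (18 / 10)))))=544018517144 / 11692395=46527.55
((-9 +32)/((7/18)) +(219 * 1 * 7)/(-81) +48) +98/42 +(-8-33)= 9365/189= 49.55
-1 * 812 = -812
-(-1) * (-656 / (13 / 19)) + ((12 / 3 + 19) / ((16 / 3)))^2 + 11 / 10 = -15626151 / 16640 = -939.07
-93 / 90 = -31 / 30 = -1.03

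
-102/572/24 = -17/2288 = -0.01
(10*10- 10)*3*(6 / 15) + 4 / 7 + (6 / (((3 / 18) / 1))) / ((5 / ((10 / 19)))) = 14944 / 133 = 112.36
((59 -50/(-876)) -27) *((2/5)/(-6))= -14041/6570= -2.14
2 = 2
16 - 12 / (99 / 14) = 472 / 33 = 14.30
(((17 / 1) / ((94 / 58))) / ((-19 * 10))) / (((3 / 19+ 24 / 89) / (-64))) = 1404064 / 169905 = 8.26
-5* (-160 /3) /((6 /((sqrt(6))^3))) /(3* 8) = 100* sqrt(6) /9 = 27.22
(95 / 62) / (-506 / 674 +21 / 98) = -224105 / 78461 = -2.86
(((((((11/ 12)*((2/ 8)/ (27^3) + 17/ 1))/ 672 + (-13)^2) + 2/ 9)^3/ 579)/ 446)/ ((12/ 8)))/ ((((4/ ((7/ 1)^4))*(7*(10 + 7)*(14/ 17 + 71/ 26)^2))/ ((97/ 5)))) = 345751028045966079799378141487662179031/ 3566468105971350575943607758901739520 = 96.94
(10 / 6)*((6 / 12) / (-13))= -5 / 78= -0.06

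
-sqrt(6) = -2.45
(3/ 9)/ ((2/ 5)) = 5/ 6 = 0.83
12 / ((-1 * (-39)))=4 / 13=0.31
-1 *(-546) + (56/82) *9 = 22638/41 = 552.15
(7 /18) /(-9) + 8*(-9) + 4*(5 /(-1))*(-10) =127.96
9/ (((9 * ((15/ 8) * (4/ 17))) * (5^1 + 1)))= 17/ 45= 0.38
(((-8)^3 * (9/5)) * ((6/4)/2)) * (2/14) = -3456/35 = -98.74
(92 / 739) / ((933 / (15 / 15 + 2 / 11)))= 1196 / 7584357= 0.00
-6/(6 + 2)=-3/4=-0.75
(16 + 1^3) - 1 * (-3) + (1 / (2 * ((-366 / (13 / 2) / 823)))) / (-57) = 1679659 / 83448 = 20.13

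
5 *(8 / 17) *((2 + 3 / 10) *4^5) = 94208 / 17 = 5541.65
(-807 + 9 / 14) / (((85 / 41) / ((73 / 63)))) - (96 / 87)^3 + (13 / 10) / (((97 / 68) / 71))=-22898527440283 / 59119667670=-387.33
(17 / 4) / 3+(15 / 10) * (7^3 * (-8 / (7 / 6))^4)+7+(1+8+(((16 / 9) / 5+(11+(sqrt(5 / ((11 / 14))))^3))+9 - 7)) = 70 * sqrt(770) / 121+1433311093 / 1260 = 1137564.54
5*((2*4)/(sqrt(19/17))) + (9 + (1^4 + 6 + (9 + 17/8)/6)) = 857/48 + 40*sqrt(323)/19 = 55.69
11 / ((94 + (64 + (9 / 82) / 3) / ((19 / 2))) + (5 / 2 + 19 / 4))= 34276 / 336499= 0.10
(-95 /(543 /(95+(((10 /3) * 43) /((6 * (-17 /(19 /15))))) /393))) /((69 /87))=-47209536740 /2252853243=-20.96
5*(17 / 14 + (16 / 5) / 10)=537 / 70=7.67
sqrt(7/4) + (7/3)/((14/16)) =sqrt(7)/2 + 8/3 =3.99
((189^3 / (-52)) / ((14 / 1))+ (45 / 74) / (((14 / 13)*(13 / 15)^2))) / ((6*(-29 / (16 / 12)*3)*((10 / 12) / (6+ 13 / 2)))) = 355.29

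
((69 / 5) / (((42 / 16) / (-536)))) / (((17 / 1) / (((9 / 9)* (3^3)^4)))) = -52412837184 / 595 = -88088801.99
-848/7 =-121.14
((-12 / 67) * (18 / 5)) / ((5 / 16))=-3456 / 1675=-2.06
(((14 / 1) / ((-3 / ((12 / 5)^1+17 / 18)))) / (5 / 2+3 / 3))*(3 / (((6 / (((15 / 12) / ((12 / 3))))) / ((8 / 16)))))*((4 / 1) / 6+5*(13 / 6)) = -4.01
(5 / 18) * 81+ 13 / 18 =209 / 9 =23.22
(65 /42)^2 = 2.40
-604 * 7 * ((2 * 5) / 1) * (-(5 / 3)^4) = 26425000 / 81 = 326234.57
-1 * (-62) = 62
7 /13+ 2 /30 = 118 /195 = 0.61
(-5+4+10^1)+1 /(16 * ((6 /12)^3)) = 19 /2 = 9.50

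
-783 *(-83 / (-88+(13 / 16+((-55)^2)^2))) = 1039824 / 146408605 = 0.01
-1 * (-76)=76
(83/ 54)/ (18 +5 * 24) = 83/ 7452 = 0.01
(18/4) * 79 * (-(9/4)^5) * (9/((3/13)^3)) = -30746164761/2048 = -15012775.76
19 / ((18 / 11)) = 209 / 18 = 11.61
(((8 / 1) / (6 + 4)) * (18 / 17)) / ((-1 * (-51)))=24 / 1445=0.02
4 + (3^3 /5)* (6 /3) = 74 /5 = 14.80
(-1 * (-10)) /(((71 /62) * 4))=155 /71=2.18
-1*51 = -51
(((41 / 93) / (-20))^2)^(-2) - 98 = 11968555235422 / 2825761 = 4235515.76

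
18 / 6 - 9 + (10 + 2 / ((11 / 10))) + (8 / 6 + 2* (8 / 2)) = 15.15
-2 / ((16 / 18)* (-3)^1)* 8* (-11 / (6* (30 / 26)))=-143 / 15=-9.53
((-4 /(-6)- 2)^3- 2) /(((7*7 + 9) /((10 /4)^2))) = -1475 /3132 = -0.47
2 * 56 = 112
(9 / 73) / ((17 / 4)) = 36 / 1241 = 0.03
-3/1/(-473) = 3/473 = 0.01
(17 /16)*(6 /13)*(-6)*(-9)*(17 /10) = 23409 /520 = 45.02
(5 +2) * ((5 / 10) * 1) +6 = 19 / 2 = 9.50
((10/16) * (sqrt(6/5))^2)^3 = 27/64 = 0.42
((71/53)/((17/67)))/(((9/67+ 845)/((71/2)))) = 22629049/102036448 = 0.22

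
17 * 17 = 289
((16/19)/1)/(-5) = -16/95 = -0.17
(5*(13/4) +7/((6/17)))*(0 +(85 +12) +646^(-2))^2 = 709514798931177097/2089831726272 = 339508.10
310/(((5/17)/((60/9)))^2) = 1433440/9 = 159271.11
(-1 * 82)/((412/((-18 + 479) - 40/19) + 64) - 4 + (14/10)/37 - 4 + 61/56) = -7406964880/5241324883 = -1.41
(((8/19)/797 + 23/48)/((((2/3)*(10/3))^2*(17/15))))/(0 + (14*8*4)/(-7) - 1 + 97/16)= -0.00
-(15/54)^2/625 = -1/8100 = -0.00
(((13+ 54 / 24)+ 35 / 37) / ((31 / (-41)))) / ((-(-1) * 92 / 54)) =-2653479 / 211048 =-12.57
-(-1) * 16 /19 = 16 /19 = 0.84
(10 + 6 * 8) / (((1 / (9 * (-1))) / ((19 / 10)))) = -4959 / 5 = -991.80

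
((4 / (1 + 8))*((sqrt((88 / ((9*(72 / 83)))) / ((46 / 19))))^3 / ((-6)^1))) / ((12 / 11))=-0.68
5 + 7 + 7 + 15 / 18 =119 / 6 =19.83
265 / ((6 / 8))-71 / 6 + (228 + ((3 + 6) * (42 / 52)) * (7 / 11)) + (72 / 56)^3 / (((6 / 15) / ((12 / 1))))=31287710 / 49049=637.89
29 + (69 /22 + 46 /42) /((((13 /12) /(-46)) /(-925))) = 166233.30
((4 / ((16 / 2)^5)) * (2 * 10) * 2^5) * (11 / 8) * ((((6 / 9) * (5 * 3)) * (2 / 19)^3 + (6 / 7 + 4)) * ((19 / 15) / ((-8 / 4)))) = -0.33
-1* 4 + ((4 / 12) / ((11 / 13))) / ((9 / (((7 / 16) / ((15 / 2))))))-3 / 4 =-169199 / 35640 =-4.75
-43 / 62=-0.69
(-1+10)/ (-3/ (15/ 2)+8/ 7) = 12.12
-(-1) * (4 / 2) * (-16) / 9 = -32 / 9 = -3.56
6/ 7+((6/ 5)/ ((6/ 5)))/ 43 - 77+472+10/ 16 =954785/ 2408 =396.51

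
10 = 10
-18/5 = -3.60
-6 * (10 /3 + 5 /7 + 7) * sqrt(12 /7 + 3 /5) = -4176 * sqrt(35) /245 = -100.84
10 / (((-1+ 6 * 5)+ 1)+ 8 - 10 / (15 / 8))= 15 / 49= 0.31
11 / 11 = 1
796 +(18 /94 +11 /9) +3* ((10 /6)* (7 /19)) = 6423619 /8037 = 799.26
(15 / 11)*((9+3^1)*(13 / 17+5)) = 17640 / 187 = 94.33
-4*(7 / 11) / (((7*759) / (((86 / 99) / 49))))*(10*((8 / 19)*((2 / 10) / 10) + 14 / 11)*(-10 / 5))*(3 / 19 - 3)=-18421888 / 29783234635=-0.00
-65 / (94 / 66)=-2145 / 47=-45.64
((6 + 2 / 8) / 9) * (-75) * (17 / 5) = -2125 / 12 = -177.08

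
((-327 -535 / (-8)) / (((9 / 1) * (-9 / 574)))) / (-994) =-85321 / 46008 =-1.85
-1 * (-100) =100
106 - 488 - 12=-394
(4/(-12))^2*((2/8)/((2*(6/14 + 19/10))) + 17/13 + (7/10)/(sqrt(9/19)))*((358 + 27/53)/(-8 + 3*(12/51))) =-3727293163/501338448 - 2261119*sqrt(19)/1774440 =-12.99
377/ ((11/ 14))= 5278/ 11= 479.82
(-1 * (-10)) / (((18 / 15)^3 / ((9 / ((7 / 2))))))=625 / 42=14.88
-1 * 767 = -767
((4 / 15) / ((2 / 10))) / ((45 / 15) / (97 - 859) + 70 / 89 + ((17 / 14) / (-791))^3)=61399845235083488 / 36037710907473759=1.70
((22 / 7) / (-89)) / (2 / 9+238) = -99 / 667856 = -0.00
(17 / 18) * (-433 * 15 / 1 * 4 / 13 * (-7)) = 515270 / 39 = 13212.05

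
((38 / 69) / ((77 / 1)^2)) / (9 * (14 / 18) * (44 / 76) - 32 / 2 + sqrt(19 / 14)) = -327788 / 41760270321 - 13718 * sqrt(266) / 292321892247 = -0.00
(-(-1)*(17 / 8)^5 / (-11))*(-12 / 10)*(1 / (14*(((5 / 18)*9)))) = 4259571 / 31539200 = 0.14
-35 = -35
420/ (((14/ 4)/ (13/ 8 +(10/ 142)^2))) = 985995/ 5041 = 195.60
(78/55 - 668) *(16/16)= -36662/55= -666.58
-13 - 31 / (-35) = -12.11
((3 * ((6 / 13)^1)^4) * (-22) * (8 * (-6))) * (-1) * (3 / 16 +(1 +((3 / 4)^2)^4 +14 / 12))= -1289805363 / 3655808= -352.81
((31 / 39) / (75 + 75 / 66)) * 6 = 1364 / 21775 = 0.06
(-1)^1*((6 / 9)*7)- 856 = -2582 / 3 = -860.67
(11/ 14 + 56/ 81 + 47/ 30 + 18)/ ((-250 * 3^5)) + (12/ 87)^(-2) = 72420660853/ 1377810000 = 52.56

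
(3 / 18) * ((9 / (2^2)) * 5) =15 / 8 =1.88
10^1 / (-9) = -10 / 9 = -1.11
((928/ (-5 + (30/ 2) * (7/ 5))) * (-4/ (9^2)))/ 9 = -232/ 729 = -0.32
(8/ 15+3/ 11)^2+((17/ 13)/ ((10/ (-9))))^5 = -65031789588377/ 40433807700000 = -1.61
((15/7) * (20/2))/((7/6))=900/49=18.37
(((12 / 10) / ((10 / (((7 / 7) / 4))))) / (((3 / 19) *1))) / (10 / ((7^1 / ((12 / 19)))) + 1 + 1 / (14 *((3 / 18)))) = 2527 / 31000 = 0.08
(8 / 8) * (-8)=-8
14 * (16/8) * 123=3444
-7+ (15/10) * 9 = 13/2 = 6.50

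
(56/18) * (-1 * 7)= -196/9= -21.78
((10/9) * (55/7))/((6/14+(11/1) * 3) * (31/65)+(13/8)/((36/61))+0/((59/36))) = 88000/188459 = 0.47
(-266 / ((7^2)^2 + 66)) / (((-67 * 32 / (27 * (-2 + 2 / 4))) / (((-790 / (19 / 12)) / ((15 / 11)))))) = 0.75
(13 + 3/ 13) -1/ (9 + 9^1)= 3083/ 234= 13.18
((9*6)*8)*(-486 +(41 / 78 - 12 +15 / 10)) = -2785392 / 13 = -214260.92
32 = 32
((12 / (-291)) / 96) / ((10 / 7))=-7 / 23280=-0.00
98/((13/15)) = 1470/13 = 113.08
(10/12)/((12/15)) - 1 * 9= -191/24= -7.96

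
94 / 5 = 18.80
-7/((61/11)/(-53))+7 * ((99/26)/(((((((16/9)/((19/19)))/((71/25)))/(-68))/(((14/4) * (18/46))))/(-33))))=955189001921/7295600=130926.72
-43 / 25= -1.72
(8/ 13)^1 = 0.62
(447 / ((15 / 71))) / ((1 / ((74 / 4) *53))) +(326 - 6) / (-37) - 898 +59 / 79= 60612380227 / 29230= 2073636.00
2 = 2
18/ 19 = 0.95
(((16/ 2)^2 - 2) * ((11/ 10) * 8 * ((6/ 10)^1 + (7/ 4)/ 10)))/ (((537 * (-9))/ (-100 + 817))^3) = -144314435749/ 104526553275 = -1.38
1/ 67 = 0.01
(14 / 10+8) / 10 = 47 / 50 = 0.94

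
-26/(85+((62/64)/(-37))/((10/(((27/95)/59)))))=-1725443200/5640871163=-0.31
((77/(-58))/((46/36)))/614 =-693/409538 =-0.00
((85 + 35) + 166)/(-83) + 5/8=-1873/664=-2.82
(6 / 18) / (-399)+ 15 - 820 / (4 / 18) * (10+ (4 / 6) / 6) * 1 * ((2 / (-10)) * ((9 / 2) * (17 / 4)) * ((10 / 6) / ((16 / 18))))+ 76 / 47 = 267599.27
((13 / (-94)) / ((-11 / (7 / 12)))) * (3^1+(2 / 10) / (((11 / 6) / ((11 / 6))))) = 0.02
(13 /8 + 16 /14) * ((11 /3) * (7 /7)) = 1705 /168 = 10.15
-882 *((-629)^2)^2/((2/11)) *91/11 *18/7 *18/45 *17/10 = -274603425221936538/25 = -10984137008877461.52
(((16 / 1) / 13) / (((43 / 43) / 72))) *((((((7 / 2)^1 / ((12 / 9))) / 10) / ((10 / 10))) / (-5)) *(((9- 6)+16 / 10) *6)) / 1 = -208656 / 1625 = -128.40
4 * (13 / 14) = 26 / 7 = 3.71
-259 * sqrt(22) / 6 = -202.47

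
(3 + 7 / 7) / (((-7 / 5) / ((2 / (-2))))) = 20 / 7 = 2.86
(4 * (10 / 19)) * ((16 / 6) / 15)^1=64 / 171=0.37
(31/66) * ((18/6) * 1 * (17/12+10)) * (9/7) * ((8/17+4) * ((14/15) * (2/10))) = 80693/4675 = 17.26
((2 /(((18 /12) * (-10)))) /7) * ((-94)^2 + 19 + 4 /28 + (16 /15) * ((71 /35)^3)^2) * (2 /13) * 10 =-1969769402591888 /7527697734375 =-261.67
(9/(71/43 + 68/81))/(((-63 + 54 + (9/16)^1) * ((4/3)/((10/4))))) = -6966/8675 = -0.80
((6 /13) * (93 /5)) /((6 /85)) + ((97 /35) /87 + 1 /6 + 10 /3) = 9907907 /79170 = 125.15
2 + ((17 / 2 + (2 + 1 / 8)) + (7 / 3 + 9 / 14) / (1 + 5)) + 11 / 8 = 3653 / 252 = 14.50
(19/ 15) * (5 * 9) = 57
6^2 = 36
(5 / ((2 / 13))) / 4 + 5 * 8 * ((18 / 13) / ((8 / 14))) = 10925 / 104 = 105.05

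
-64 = -64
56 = 56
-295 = -295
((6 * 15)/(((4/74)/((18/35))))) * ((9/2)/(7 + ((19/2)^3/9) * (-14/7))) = -971028/46249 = -21.00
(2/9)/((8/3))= 1/12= 0.08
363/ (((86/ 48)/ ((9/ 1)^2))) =705672/ 43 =16410.98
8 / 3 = 2.67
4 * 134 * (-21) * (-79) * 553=491740872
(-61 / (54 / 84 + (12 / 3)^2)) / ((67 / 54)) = -2.95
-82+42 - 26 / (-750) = -14987 / 375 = -39.97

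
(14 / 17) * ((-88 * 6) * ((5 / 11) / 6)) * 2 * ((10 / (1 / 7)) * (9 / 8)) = -88200 / 17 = -5188.24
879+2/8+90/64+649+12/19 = 930415/608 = 1530.29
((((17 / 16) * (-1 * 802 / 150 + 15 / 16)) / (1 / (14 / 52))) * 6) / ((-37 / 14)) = 9163 / 3200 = 2.86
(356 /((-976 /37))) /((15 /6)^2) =-3293 /1525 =-2.16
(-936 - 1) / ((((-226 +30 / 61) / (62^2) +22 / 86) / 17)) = -40152278087 / 496954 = -80796.77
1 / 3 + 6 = 6.33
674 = 674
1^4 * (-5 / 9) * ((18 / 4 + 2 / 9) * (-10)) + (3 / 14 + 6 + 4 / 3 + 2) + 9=50783 / 1134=44.78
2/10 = 1/5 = 0.20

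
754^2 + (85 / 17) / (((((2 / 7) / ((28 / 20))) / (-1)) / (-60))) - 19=569967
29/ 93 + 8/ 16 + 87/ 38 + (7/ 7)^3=7247/ 1767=4.10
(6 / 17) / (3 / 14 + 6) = 0.06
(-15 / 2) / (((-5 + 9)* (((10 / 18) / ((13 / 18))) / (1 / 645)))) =-13 / 3440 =-0.00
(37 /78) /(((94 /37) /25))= 34225 /7332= 4.67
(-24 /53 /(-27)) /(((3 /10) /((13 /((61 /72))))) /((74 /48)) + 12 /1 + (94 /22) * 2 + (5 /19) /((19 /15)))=152804080 /189196870257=0.00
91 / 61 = 1.49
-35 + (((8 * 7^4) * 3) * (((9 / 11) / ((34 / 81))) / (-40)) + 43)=-5236027 / 1870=-2800.01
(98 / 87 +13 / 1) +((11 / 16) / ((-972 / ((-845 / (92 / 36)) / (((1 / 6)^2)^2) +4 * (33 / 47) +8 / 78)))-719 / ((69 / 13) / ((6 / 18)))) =646638276355 / 2376755784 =272.07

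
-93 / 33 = -31 / 11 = -2.82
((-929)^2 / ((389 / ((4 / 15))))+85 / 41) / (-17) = -142034699 / 4066995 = -34.92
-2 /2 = -1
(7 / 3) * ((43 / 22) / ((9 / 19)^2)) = 108661 / 5346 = 20.33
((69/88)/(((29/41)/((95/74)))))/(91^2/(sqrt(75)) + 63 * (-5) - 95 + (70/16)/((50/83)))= 0.00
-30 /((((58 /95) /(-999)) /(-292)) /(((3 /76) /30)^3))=-218781 /6700160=-0.03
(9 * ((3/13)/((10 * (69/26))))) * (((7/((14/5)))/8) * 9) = 81/368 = 0.22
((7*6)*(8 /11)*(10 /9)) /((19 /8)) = 8960 /627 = 14.29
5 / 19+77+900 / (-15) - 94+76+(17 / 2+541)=20853 / 38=548.76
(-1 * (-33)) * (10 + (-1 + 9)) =594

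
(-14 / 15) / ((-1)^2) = -14 / 15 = -0.93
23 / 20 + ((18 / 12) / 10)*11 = 14 / 5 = 2.80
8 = 8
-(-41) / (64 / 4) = 2.56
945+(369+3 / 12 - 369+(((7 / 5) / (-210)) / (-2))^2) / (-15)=1275727499 / 1350000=944.98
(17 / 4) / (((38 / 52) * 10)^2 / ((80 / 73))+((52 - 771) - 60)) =-11492 / 1974651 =-0.01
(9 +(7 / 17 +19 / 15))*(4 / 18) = 5446 / 2295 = 2.37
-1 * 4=-4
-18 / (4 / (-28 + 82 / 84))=3405 / 28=121.61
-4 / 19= -0.21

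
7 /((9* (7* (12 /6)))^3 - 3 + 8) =7 /2000381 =0.00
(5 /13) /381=5 /4953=0.00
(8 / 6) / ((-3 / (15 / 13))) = -20 / 39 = -0.51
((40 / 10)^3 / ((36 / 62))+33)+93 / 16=21461 / 144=149.03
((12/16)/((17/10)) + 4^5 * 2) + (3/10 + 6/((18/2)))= 2049.41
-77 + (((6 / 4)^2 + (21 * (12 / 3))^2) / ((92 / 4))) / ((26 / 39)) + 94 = 87827 / 184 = 477.32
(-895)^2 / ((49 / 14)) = 1602050 / 7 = 228864.29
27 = 27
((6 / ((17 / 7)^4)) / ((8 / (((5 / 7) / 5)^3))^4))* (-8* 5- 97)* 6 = -1233 / 493037510984704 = -0.00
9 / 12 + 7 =7.75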